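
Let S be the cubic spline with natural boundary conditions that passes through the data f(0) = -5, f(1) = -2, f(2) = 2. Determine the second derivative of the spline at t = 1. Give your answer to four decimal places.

1.5000

Put M_i = S'' at the i-th knot. Here h = (1, 1) and Δ = (3, 4), so the interior equations h_(i-1)·M_(i-1) + 2(h_(i-1)+h_i)·M_i + h_i·M_(i+1) = 6(Δ_i − Δ_(i-1)) read
  1·M_0 + 4·M_1 + 1·M_2 = 6(Δ_1 - Δ_0) = 6
Natural end conditions: M_0 = M_2 = 0.
Solving: M_0 = 0, M_1 = 3/2, M_2 = 0.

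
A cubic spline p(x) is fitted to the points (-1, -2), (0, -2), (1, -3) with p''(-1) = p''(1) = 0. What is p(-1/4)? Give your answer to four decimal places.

-1.9180

Put σ_i = p'' at the i-th knot. Here h = (1, 1) and Δ = (0, -1), so the interior equations h_(i-1)·σ_(i-1) + 2(h_(i-1)+h_i)·σ_i + h_i·σ_(i+1) = 6(Δ_i − Δ_(i-1)) read
  1·σ_0 + 4·σ_1 + 1·σ_2 = 6(Δ_1 - Δ_0) = -6
Natural end conditions: σ_0 = σ_2 = 0.
Solving the tridiagonal system: σ_0 = 0, σ_1 = -3/2, σ_2 = 0.
On [-1, 0], p(x) = -2 + 1/4·(x + 1) + 0·(x + 1)² - 1/4·(x + 1)³.
With (x + 1) = 3/4: p(-1/4) = -491/256.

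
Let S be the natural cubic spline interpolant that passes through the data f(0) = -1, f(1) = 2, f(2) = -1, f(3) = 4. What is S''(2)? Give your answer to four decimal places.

With m_i denoting the second derivative at x_i, h_i = 1, 1, 1, and Δ_i = (y_(i+1) − y_i)/h_i = 3, -3, 5:
  1·m_0 + 4·m_1 + 1·m_2 = 6(Δ_1 - Δ_0) = -36
  1·m_1 + 4·m_2 + 1·m_3 = 6(Δ_2 - Δ_1) = 48
Natural end conditions: m_0 = m_3 = 0.
Forward elimination and back-substitution give m_0 = 0, m_1 = -64/5, m_2 = 76/5, m_3 = 0.

15.2000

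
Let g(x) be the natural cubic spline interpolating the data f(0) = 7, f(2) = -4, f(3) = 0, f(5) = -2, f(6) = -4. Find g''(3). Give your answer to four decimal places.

Let M_i = g''(x_i). Step sizes h_i = 2, 1, 2, 1; slopes of the chords Δ_i = (y_(i+1) - y_i)/h_i = -11/2, 4, -1, -2.
  2·M_0 + 6·M_1 + 1·M_2 = 6(Δ_1 - Δ_0) = 57
  1·M_1 + 6·M_2 + 2·M_3 = 6(Δ_2 - Δ_1) = -30
  2·M_2 + 6·M_3 + 1·M_4 = 6(Δ_3 - Δ_2) = -6
Natural end conditions: M_0 = M_4 = 0.
Solving: M_0 = 0, M_1 = 332/31, M_2 = -225/31, M_3 = 44/31, M_4 = 0.

-7.2581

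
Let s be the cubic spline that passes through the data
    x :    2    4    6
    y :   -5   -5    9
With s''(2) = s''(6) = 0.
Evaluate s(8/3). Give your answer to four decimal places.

-6.0370

Write M_i for s''(x_i). With h_i = 2, 2 and divided differences Δ_i = 0, 7, the continuity of s' gives the tridiagonal system
  2·M_0 + 8·M_1 + 2·M_2 = 6(Δ_1 - Δ_0) = 42
Natural end conditions: M_0 = M_2 = 0.
Hence M_0 = 0, M_1 = 21/4, M_2 = 0.
On [2, 4], s(x) = -5 - 7/4·(x - 2) + 0·(x - 2)² + 7/16·(x - 2)³.
With (x - 2) = 2/3: s(8/3) = -163/27.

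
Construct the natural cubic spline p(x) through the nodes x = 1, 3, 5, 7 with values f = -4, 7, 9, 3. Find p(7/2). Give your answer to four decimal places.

Write M_i for p''(x_i). With h_i = 2, 2, 2 and divided differences Δ_i = 11/2, 1, -3, the continuity of p' gives the tridiagonal system
  2·M_0 + 8·M_1 + 2·M_2 = 6(Δ_1 - Δ_0) = -27
  2·M_1 + 8·M_2 + 2·M_3 = 6(Δ_2 - Δ_1) = -24
Natural end conditions: M_0 = M_3 = 0.
Solving: M_0 = 0, M_1 = -14/5, M_2 = -23/10, M_3 = 0.
On [3, 5], p(x) = 7 + 109/30·(x - 3) - 7/5·(x - 3)² + 1/24·(x - 3)³.
With (x - 3) = 1/2: p(7/2) = 2711/320.

8.4719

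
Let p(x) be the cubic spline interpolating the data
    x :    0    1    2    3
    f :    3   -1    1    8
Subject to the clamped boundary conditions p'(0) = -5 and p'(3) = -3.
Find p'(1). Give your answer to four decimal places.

Put M_i = p'' at the i-th knot. Here h = (1, 1, 1) and Δ = (-4, 2, 7), so the interior equations h_(i-1)·M_(i-1) + 2(h_(i-1)+h_i)·M_i + h_i·M_(i+1) = 6(Δ_i − Δ_(i-1)) read
  1·M_0 + 4·M_1 + 1·M_2 = 6(Δ_1 - Δ_0) = 36
  1·M_1 + 4·M_2 + 1·M_3 = 6(Δ_2 - Δ_1) = 30
Clamped end conditions give two more equations: 2h_0·M_0 + h_0·M_1 = 6(Δ_0 - p'(0)) = 6 and h_2·M_2 + 2h_2·M_3 = 6(p'(3) - Δ_2) = -60.
Solving the tridiagonal system: M_0 = 8/15, M_1 = 74/15, M_2 = 236/15, M_3 = -568/15.
On [1, 2], p'(x) = b_1 + 2c_1·(x - 1) + 3d_1·(x - 1)² with b_1 = Δ_1 - h_1(2M_1 + M_2)/6 = -34/15, c_1 = M_1/2 = 37/15, d_1 = (M_2 - M_1)/(6h_1) = 9/5. So p'(1) = -34/15.

-2.2667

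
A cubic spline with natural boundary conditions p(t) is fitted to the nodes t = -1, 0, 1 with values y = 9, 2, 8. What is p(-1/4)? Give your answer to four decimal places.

Write m_i for p''(x_i). With h_i = 1, 1 and divided differences Δ_i = -7, 6, the continuity of p' gives the tridiagonal system
  1·m_0 + 4·m_1 + 1·m_2 = 6(Δ_1 - Δ_0) = 78
Natural end conditions: m_0 = m_2 = 0.
Hence m_0 = 0, m_1 = 39/2, m_2 = 0.
On [-1, 0], p(t) = 9 - 41/4·(t + 1) + 0·(t + 1)² + 13/4·(t + 1)³.
With (t + 1) = 3/4: p(-1/4) = 687/256.

2.6836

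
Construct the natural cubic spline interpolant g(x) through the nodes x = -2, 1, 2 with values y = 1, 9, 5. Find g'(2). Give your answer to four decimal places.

Let m_i = g''(x_i). Step sizes h_i = 3, 1; slopes of the chords Δ_i = (y_(i+1) - y_i)/h_i = 8/3, -4.
  3·m_0 + 8·m_1 + 1·m_2 = 6(Δ_1 - Δ_0) = -40
Natural end conditions: m_0 = m_2 = 0.
Solving the tridiagonal system: m_0 = 0, m_1 = -5, m_2 = 0.
On [1, 2], g'(x) = b_1 + 2c_1·(x - 1) + 3d_1·(x - 1)² with b_1 = Δ_1 - h_1(2m_1 + m_2)/6 = -7/3, c_1 = m_1/2 = -5/2, d_1 = (m_2 - m_1)/(6h_1) = 5/6. So g'(2) = -29/6.

-4.8333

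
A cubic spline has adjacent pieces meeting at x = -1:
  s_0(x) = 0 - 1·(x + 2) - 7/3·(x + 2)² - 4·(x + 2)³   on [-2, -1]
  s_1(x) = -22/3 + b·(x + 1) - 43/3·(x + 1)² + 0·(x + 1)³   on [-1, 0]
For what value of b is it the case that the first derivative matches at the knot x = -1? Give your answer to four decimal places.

s_0'(x) = -1 - 14/3·(x + 2) - 12·(x + 2)², so s_0'(-1) = -53/3. On the right, s_1'(-1) = b, so b = -53/3.

-17.6667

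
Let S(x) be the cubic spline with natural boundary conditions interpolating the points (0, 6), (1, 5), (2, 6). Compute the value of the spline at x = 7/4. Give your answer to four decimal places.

Write M_i for S''(x_i). With h_i = 1, 1 and divided differences Δ_i = -1, 1, the continuity of S' gives the tridiagonal system
  1·M_0 + 4·M_1 + 1·M_2 = 6(Δ_1 - Δ_0) = 12
Natural end conditions: M_0 = M_2 = 0.
Solving: M_0 = 0, M_1 = 3, M_2 = 0.
On [1, 2], S(x) = 5 + 0·(x - 1) + 3/2·(x - 1)² - 1/2·(x - 1)³.
With (x - 1) = 3/4: S(7/4) = 721/128.

5.6328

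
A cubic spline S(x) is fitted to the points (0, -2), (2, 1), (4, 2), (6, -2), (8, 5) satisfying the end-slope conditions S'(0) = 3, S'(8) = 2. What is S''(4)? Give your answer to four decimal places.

Write M_i for S''(x_i). With h_i = 2, 2, 2, 2 and divided differences Δ_i = 3/2, 1/2, -2, 7/2, the continuity of S' gives the tridiagonal system
  2·M_0 + 8·M_1 + 2·M_2 = 6(Δ_1 - Δ_0) = -6
  2·M_1 + 8·M_2 + 2·M_3 = 6(Δ_2 - Δ_1) = -15
  2·M_2 + 8·M_3 + 2·M_4 = 6(Δ_3 - Δ_2) = 33
Clamped end conditions give two more equations: 2h_0·M_0 + h_0·M_1 = 6(Δ_0 - S'(0)) = -9 and h_3·M_3 + 2h_3·M_4 = 6(S'(8) - Δ_3) = -9.
Solving the tridiagonal system: M_0 = -299/112, M_1 = 47/56, M_2 = -59/16, M_3 = 359/56, M_4 = -611/112.

-3.6875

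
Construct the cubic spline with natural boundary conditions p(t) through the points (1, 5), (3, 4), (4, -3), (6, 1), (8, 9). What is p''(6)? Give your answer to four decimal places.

-1.1953

Let σ_i = p''(x_i). Step sizes h_i = 2, 1, 2, 2; slopes of the chords Δ_i = (y_(i+1) - y_i)/h_i = -1/2, -7, 2, 4.
  2·σ_0 + 6·σ_1 + 1·σ_2 = 6(Δ_1 - Δ_0) = -39
  1·σ_1 + 6·σ_2 + 2·σ_3 = 6(Δ_2 - Δ_1) = 54
  2·σ_2 + 8·σ_3 + 2·σ_4 = 6(Δ_3 - Δ_2) = 12
Natural end conditions: σ_0 = σ_4 = 0.
Solving the tridiagonal system: σ_0 = 0, σ_1 = -531/64, σ_2 = 345/32, σ_3 = -153/128, σ_4 = 0.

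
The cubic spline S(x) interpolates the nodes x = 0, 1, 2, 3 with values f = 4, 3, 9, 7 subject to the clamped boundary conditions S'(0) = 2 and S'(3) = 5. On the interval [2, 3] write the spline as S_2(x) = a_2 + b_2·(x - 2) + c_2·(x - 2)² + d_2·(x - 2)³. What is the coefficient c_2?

Put m_i = S'' at the i-th knot. Here h = (1, 1, 1) and Δ = (-1, 6, -2), so the interior equations h_(i-1)·m_(i-1) + 2(h_(i-1)+h_i)·m_i + h_i·m_(i+1) = 6(Δ_i − Δ_(i-1)) read
  1·m_0 + 4·m_1 + 1·m_2 = 6(Δ_1 - Δ_0) = 42
  1·m_1 + 4·m_2 + 1·m_3 = 6(Δ_2 - Δ_1) = -48
Clamped end conditions give two more equations: 2h_0·m_0 + h_0·m_1 = 6(Δ_0 - S'(0)) = -18 and h_2·m_2 + 2h_2·m_3 = 6(S'(3) - Δ_2) = 42.
Solving: m_0 = -20, m_1 = 22, m_2 = -26, m_3 = 34.
On [2, 3], with S_2(x) = a_2 + b_2·(x - 2) + c_2·(x - 2)² + d_2·(x - 2)³: c_2 = m_2/2 = -13, d_2 = (m_3 - m_2)/(6h_2) = 10, b_2 = Δ_2 - h_2(2m_2 + m_3)/6 = 1.

-13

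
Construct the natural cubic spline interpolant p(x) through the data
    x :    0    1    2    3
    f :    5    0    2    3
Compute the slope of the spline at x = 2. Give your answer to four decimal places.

Put M_i = p'' at the i-th knot. Here h = (1, 1, 1) and Δ = (-5, 2, 1), so the interior equations h_(i-1)·M_(i-1) + 2(h_(i-1)+h_i)·M_i + h_i·M_(i+1) = 6(Δ_i − Δ_(i-1)) read
  1·M_0 + 4·M_1 + 1·M_2 = 6(Δ_1 - Δ_0) = 42
  1·M_1 + 4·M_2 + 1·M_3 = 6(Δ_2 - Δ_1) = -6
Natural end conditions: M_0 = M_3 = 0.
Solving: M_0 = 0, M_1 = 58/5, M_2 = -22/5, M_3 = 0.
On [2, 3], p'(x) = b_2 + 2c_2·(x - 2) + 3d_2·(x - 2)² with b_2 = Δ_2 - h_2(2M_2 + M_3)/6 = 37/15, c_2 = M_2/2 = -11/5, d_2 = (M_3 - M_2)/(6h_2) = 11/15. So p'(2) = 37/15.

2.4667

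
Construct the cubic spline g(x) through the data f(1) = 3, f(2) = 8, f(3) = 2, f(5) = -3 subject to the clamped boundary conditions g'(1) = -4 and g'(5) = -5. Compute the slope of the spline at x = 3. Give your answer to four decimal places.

-7.0909

Put M_i = g'' at the i-th knot. Here h = (1, 1, 2) and Δ = (5, -6, -5/2), so the interior equations h_(i-1)·M_(i-1) + 2(h_(i-1)+h_i)·M_i + h_i·M_(i+1) = 6(Δ_i − Δ_(i-1)) read
  1·M_0 + 4·M_1 + 1·M_2 = 6(Δ_1 - Δ_0) = -66
  1·M_1 + 6·M_2 + 2·M_3 = 6(Δ_2 - Δ_1) = 21
Clamped end conditions give two more equations: 2h_0·M_0 + h_0·M_1 = 6(Δ_0 - g'(1)) = 54 and h_2·M_2 + 2h_2·M_3 = 6(g'(5) - Δ_2) = -15.
Forward elimination and back-substitution give M_0 = 923/22, M_1 = -329/11, M_2 = 257/22, M_3 = -211/22.
On [3, 5], g'(x) = b_2 + 2c_2·(x - 3) + 3d_2·(x - 3)² with b_2 = Δ_2 - h_2(2M_2 + M_3)/6 = -78/11, c_2 = M_2/2 = 257/44, d_2 = (M_3 - M_2)/(6h_2) = -39/22. So g'(3) = -78/11.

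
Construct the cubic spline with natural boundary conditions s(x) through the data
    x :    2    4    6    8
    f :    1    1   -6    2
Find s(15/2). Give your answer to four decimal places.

Put m_i = s'' at the i-th knot. Here h = (2, 2, 2) and Δ = (0, -7/2, 4), so the interior equations h_(i-1)·m_(i-1) + 2(h_(i-1)+h_i)·m_i + h_i·m_(i+1) = 6(Δ_i − Δ_(i-1)) read
  2·m_0 + 8·m_1 + 2·m_2 = 6(Δ_1 - Δ_0) = -21
  2·m_1 + 8·m_2 + 2·m_3 = 6(Δ_2 - Δ_1) = 45
Natural end conditions: m_0 = m_3 = 0.
Forward elimination and back-substitution give m_0 = 0, m_1 = -43/10, m_2 = 67/10, m_3 = 0.
On [6, 8], s(x) = -6 - 7/15·(x - 6) + 67/20·(x - 6)² - 67/120·(x - 6)³.
With (x - 6) = 3/2: s(15/2) = -67/64.

-1.0469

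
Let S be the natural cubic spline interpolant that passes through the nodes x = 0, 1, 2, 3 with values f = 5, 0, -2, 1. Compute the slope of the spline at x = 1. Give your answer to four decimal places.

-4.0667

Let M_i = S''(x_i). Step sizes h_i = 1, 1, 1; slopes of the chords Δ_i = (y_(i+1) - y_i)/h_i = -5, -2, 3.
  1·M_0 + 4·M_1 + 1·M_2 = 6(Δ_1 - Δ_0) = 18
  1·M_1 + 4·M_2 + 1·M_3 = 6(Δ_2 - Δ_1) = 30
Natural end conditions: M_0 = M_3 = 0.
Forward elimination and back-substitution give M_0 = 0, M_1 = 14/5, M_2 = 34/5, M_3 = 0.
On [1, 2], S'(x) = b_1 + 2c_1·(x - 1) + 3d_1·(x - 1)² with b_1 = Δ_1 - h_1(2M_1 + M_2)/6 = -61/15, c_1 = M_1/2 = 7/5, d_1 = (M_2 - M_1)/(6h_1) = 2/3. So S'(1) = -61/15.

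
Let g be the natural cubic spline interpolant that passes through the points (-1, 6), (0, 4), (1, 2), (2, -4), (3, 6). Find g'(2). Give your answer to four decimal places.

0.8571

With m_i denoting the second derivative at x_i, h_i = 1, 1, 1, 1, and Δ_i = (y_(i+1) − y_i)/h_i = -2, -2, -6, 10:
  1·m_0 + 4·m_1 + 1·m_2 = 6(Δ_1 - Δ_0) = 0
  1·m_1 + 4·m_2 + 1·m_3 = 6(Δ_2 - Δ_1) = -24
  1·m_2 + 4·m_3 + 1·m_4 = 6(Δ_3 - Δ_2) = 96
Natural end conditions: m_0 = m_4 = 0.
Hence m_0 = 0, m_1 = 24/7, m_2 = -96/7, m_3 = 192/7, m_4 = 0.
On [2, 3], g'(x) = b_3 + 2c_3·(x - 2) + 3d_3·(x - 2)² with b_3 = Δ_3 - h_3(2m_3 + m_4)/6 = 6/7, c_3 = m_3/2 = 96/7, d_3 = (m_4 - m_3)/(6h_3) = -32/7. So g'(2) = 6/7.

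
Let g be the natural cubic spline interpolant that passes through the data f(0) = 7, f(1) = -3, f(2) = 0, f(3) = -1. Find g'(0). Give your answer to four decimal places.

Put σ_i = g'' at the i-th knot. Here h = (1, 1, 1) and Δ = (-10, 3, -1), so the interior equations h_(i-1)·σ_(i-1) + 2(h_(i-1)+h_i)·σ_i + h_i·σ_(i+1) = 6(Δ_i − Δ_(i-1)) read
  1·σ_0 + 4·σ_1 + 1·σ_2 = 6(Δ_1 - Δ_0) = 78
  1·σ_1 + 4·σ_2 + 1·σ_3 = 6(Δ_2 - Δ_1) = -24
Natural end conditions: σ_0 = σ_3 = 0.
Solving: σ_0 = 0, σ_1 = 112/5, σ_2 = -58/5, σ_3 = 0.
On [0, 1], g'(x) = b_0 + 2c_0·x + 3d_0·x² with b_0 = Δ_0 - h_0(2σ_0 + σ_1)/6 = -206/15, c_0 = σ_0/2 = 0, d_0 = (σ_1 - σ_0)/(6h_0) = 56/15. So g'(0) = -206/15.

-13.7333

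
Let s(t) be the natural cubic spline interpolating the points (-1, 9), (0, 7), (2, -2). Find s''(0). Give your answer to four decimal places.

-2.5000

Let σ_i = s''(x_i). Step sizes h_i = 1, 2; slopes of the chords Δ_i = (y_(i+1) - y_i)/h_i = -2, -9/2.
  1·σ_0 + 6·σ_1 + 2·σ_2 = 6(Δ_1 - Δ_0) = -15
Natural end conditions: σ_0 = σ_2 = 0.
Solving: σ_0 = 0, σ_1 = -5/2, σ_2 = 0.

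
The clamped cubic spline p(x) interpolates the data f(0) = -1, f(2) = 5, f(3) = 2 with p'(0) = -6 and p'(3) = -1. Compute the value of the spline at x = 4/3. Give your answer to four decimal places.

2.6049

Write M_i for p''(x_i). With h_i = 2, 1 and divided differences Δ_i = 3, -3, the continuity of p' gives the tridiagonal system
  2·M_0 + 6·M_1 + 1·M_2 = 6(Δ_1 - Δ_0) = -36
Clamped end conditions give two more equations: 2h_0·M_0 + h_0·M_1 = 6(Δ_0 - p'(0)) = 54 and h_1·M_1 + 2h_1·M_2 = 6(p'(3) - Δ_1) = 12.
Forward elimination and back-substitution give M_0 = 127/6, M_1 = -46/3, M_2 = 41/3.
On [0, 2], p(x) = -1 - 6·x + 127/12·x² - 73/24·x³.
With x = 4/3: p(4/3) = 211/81.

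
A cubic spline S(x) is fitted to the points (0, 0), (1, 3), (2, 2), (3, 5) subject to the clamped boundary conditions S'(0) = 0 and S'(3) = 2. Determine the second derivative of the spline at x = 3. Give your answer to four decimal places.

With M_i denoting the second derivative at x_i, h_i = 1, 1, 1, and Δ_i = (y_(i+1) − y_i)/h_i = 3, -1, 3:
  1·M_0 + 4·M_1 + 1·M_2 = 6(Δ_1 - Δ_0) = -24
  1·M_1 + 4·M_2 + 1·M_3 = 6(Δ_2 - Δ_1) = 24
Clamped end conditions give two more equations: 2h_0·M_0 + h_0·M_1 = 6(Δ_0 - S'(0)) = 18 and h_2·M_2 + 2h_2·M_3 = 6(S'(3) - Δ_2) = -6.
Solving: M_0 = 46/3, M_1 = -38/3, M_2 = 34/3, M_3 = -26/3.

-8.6667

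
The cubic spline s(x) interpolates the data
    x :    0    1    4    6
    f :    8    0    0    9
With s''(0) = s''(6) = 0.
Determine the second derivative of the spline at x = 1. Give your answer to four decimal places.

Write m_i for s''(x_i). With h_i = 1, 3, 2 and divided differences Δ_i = -8, 0, 9/2, the continuity of s' gives the tridiagonal system
  1·m_0 + 8·m_1 + 3·m_2 = 6(Δ_1 - Δ_0) = 48
  3·m_1 + 10·m_2 + 2·m_3 = 6(Δ_2 - Δ_1) = 27
Natural end conditions: m_0 = m_3 = 0.
Hence m_0 = 0, m_1 = 399/71, m_2 = 72/71, m_3 = 0.

5.6197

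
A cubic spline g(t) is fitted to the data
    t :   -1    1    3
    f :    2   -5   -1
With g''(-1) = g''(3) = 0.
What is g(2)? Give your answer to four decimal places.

Put σ_i = g'' at the i-th knot. Here h = (2, 2) and Δ = (-7/2, 2), so the interior equations h_(i-1)·σ_(i-1) + 2(h_(i-1)+h_i)·σ_i + h_i·σ_(i+1) = 6(Δ_i − Δ_(i-1)) read
  2·σ_0 + 8·σ_1 + 2·σ_2 = 6(Δ_1 - Δ_0) = 33
Natural end conditions: σ_0 = σ_2 = 0.
Hence σ_0 = 0, σ_1 = 33/8, σ_2 = 0.
On [1, 3], g(t) = -5 - 3/4·(t - 1) + 33/16·(t - 1)² - 11/32·(t - 1)³.
With (t - 1) = 1: g(2) = -129/32.

-4.0313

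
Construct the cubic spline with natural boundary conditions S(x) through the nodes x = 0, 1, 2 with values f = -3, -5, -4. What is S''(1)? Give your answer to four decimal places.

4.5000

Write M_i for S''(x_i). With h_i = 1, 1 and divided differences Δ_i = -2, 1, the continuity of S' gives the tridiagonal system
  1·M_0 + 4·M_1 + 1·M_2 = 6(Δ_1 - Δ_0) = 18
Natural end conditions: M_0 = M_2 = 0.
Solving the tridiagonal system: M_0 = 0, M_1 = 9/2, M_2 = 0.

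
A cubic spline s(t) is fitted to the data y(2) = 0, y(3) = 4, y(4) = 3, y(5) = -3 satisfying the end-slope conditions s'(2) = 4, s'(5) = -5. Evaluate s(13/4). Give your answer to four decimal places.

4.3969

Let σ_i = s''(x_i). Step sizes h_i = 1, 1, 1; slopes of the chords Δ_i = (y_(i+1) - y_i)/h_i = 4, -1, -6.
  1·σ_0 + 4·σ_1 + 1·σ_2 = 6(Δ_1 - Δ_0) = -30
  1·σ_1 + 4·σ_2 + 1·σ_3 = 6(Δ_2 - Δ_1) = -30
Clamped end conditions give two more equations: 2h_0·σ_0 + h_0·σ_1 = 6(Δ_0 - s'(2)) = 0 and h_2·σ_2 + 2h_2·σ_3 = 6(s'(5) - Δ_2) = 6.
Solving the tridiagonal system: σ_0 = 16/5, σ_1 = -32/5, σ_2 = -38/5, σ_3 = 34/5.
On [3, 4], s(t) = 4 + 12/5·(t - 3) - 16/5·(t - 3)² - 1/5·(t - 3)³.
With (t - 3) = 1/4: s(13/4) = 1407/320.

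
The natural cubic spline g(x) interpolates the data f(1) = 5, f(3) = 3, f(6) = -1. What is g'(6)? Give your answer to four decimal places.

Let M_i = g''(x_i). Step sizes h_i = 2, 3; slopes of the chords Δ_i = (y_(i+1) - y_i)/h_i = -1, -4/3.
  2·M_0 + 10·M_1 + 3·M_2 = 6(Δ_1 - Δ_0) = -2
Natural end conditions: M_0 = M_2 = 0.
Hence M_0 = 0, M_1 = -1/5, M_2 = 0.
On [3, 6], g'(x) = b_1 + 2c_1·(x - 3) + 3d_1·(x - 3)² with b_1 = Δ_1 - h_1(2M_1 + M_2)/6 = -17/15, c_1 = M_1/2 = -1/10, d_1 = (M_2 - M_1)/(6h_1) = 1/90. So g'(6) = -43/30.

-1.4333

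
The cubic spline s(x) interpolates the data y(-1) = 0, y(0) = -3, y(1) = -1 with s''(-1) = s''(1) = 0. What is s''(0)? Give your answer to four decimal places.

7.5000

Let m_i = s''(x_i). Step sizes h_i = 1, 1; slopes of the chords Δ_i = (y_(i+1) - y_i)/h_i = -3, 2.
  1·m_0 + 4·m_1 + 1·m_2 = 6(Δ_1 - Δ_0) = 30
Natural end conditions: m_0 = m_2 = 0.
Forward elimination and back-substitution give m_0 = 0, m_1 = 15/2, m_2 = 0.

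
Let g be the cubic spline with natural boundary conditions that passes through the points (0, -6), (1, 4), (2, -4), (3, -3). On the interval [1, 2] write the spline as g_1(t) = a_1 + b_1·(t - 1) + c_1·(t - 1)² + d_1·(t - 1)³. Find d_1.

Write M_i for g''(x_i). With h_i = 1, 1, 1 and divided differences Δ_i = 10, -8, 1, the continuity of g' gives the tridiagonal system
  1·M_0 + 4·M_1 + 1·M_2 = 6(Δ_1 - Δ_0) = -108
  1·M_1 + 4·M_2 + 1·M_3 = 6(Δ_2 - Δ_1) = 54
Natural end conditions: M_0 = M_3 = 0.
Solving the tridiagonal system: M_0 = 0, M_1 = -162/5, M_2 = 108/5, M_3 = 0.
On [1, 2], with g_1(t) = a_1 + b_1·(t - 1) + c_1·(t - 1)² + d_1·(t - 1)³: c_1 = M_1/2 = -81/5, d_1 = (M_2 - M_1)/(6h_1) = 9, b_1 = Δ_1 - h_1(2M_1 + M_2)/6 = -4/5.

9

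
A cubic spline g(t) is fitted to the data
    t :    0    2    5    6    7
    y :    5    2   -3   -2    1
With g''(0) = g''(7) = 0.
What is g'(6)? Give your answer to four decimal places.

With M_i denoting the second derivative at x_i, h_i = 2, 3, 1, 1, and Δ_i = (y_(i+1) − y_i)/h_i = -3/2, -5/3, 1, 3:
  2·M_0 + 10·M_1 + 3·M_2 = 6(Δ_1 - Δ_0) = -1
  3·M_1 + 8·M_2 + 1·M_3 = 6(Δ_2 - Δ_1) = 16
  1·M_2 + 4·M_3 + 1·M_4 = 6(Δ_3 - Δ_2) = 12
Natural end conditions: M_0 = M_4 = 0.
Solving: M_0 = 0, M_1 = -187/274, M_2 = 266/137, M_3 = 689/274, M_4 = 0.
On [6, 7], g'(t) = b_3 + 2c_3·(t - 6) + 3d_3·(t - 6)² with b_3 = Δ_3 - h_3(2M_3 + M_4)/6 = 1777/822, c_3 = M_3/2 = 689/548, d_3 = (M_4 - M_3)/(6h_3) = -689/1644. So g'(6) = 1777/822.

2.1618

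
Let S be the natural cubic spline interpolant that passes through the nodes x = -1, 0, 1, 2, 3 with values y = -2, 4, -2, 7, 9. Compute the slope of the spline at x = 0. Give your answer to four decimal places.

-2.8214

With M_i denoting the second derivative at x_i, h_i = 1, 1, 1, 1, and Δ_i = (y_(i+1) − y_i)/h_i = 6, -6, 9, 2:
  1·M_0 + 4·M_1 + 1·M_2 = 6(Δ_1 - Δ_0) = -72
  1·M_1 + 4·M_2 + 1·M_3 = 6(Δ_2 - Δ_1) = 90
  1·M_2 + 4·M_3 + 1·M_4 = 6(Δ_3 - Δ_2) = -42
Natural end conditions: M_0 = M_4 = 0.
Solving the tridiagonal system: M_0 = 0, M_1 = -741/28, M_2 = 237/7, M_3 = -531/28, M_4 = 0.
On [0, 1], S'(x) = b_1 + 2c_1·x + 3d_1·x² with b_1 = Δ_1 - h_1(2M_1 + M_2)/6 = -79/28, c_1 = M_1/2 = -741/56, d_1 = (M_2 - M_1)/(6h_1) = 563/56. So S'(0) = -79/28.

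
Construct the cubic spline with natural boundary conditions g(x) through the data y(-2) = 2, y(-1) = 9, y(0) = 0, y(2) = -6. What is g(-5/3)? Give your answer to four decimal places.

Put m_i = g'' at the i-th knot. Here h = (1, 1, 2) and Δ = (7, -9, -3), so the interior equations h_(i-1)·m_(i-1) + 2(h_(i-1)+h_i)·m_i + h_i·m_(i+1) = 6(Δ_i − Δ_(i-1)) read
  1·m_0 + 4·m_1 + 1·m_2 = 6(Δ_1 - Δ_0) = -96
  1·m_1 + 6·m_2 + 2·m_3 = 6(Δ_2 - Δ_1) = 36
Natural end conditions: m_0 = m_3 = 0.
Forward elimination and back-substitution give m_0 = 0, m_1 = -612/23, m_2 = 240/23, m_3 = 0.
On [-2, -1], g(x) = 2 + 263/23·(x + 2) + 0·(x + 2)² - 102/23·(x + 2)³.
With (x + 2) = 1/3: g(-5/3) = 1169/207.

5.6473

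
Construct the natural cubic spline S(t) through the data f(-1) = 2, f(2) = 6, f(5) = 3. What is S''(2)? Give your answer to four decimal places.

Let M_i = S''(x_i). Step sizes h_i = 3, 3; slopes of the chords Δ_i = (y_(i+1) - y_i)/h_i = 4/3, -1.
  3·M_0 + 12·M_1 + 3·M_2 = 6(Δ_1 - Δ_0) = -14
Natural end conditions: M_0 = M_2 = 0.
Forward elimination and back-substitution give M_0 = 0, M_1 = -7/6, M_2 = 0.

-1.1667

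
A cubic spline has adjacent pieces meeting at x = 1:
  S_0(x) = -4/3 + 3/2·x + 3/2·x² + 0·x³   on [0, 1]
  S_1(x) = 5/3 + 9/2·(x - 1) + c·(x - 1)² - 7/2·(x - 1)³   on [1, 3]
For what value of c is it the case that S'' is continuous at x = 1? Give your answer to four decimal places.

1.5000

S_0''(x) = 3 + 0·x, so S_0''(1) = 3. On the right, S_1''(1) = 2c, so c = 3/2.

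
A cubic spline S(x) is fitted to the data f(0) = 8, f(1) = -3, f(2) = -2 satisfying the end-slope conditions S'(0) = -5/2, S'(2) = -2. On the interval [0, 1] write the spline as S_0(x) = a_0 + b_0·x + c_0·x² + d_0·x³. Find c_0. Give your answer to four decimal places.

Put M_i = S'' at the i-th knot. Here h = (1, 1) and Δ = (-11, 1), so the interior equations h_(i-1)·M_(i-1) + 2(h_(i-1)+h_i)·M_i + h_i·M_(i+1) = 6(Δ_i − Δ_(i-1)) read
  1·M_0 + 4·M_1 + 1·M_2 = 6(Δ_1 - Δ_0) = 72
Clamped end conditions give two more equations: 2h_0·M_0 + h_0·M_1 = 6(Δ_0 - S'(0)) = -51 and h_1·M_1 + 2h_1·M_2 = 6(S'(2) - Δ_1) = -18.
Solving: M_0 = -173/4, M_1 = 71/2, M_2 = -107/4.
On [0, 1], with S_0(x) = a_0 + b_0·x + c_0·x² + d_0·x³: c_0 = M_0/2 = -173/8, d_0 = (M_1 - M_0)/(6h_0) = 105/8, b_0 = Δ_0 - h_0(2M_0 + M_1)/6 = -5/2.

-21.6250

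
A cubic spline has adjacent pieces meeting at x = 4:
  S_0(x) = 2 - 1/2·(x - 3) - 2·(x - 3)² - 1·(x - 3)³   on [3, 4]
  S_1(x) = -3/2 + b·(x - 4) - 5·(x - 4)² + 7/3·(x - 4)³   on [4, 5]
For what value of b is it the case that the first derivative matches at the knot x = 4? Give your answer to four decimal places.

S_0'(x) = -1/2 - 4·(x - 3) - 3·(x - 3)², so S_0'(4) = -15/2. On the right, S_1'(4) = b, so b = -15/2.

-7.5000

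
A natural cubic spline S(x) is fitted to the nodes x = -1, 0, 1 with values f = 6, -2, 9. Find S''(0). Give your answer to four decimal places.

28.5000

With M_i denoting the second derivative at x_i, h_i = 1, 1, and Δ_i = (y_(i+1) − y_i)/h_i = -8, 11:
  1·M_0 + 4·M_1 + 1·M_2 = 6(Δ_1 - Δ_0) = 114
Natural end conditions: M_0 = M_2 = 0.
Hence M_0 = 0, M_1 = 57/2, M_2 = 0.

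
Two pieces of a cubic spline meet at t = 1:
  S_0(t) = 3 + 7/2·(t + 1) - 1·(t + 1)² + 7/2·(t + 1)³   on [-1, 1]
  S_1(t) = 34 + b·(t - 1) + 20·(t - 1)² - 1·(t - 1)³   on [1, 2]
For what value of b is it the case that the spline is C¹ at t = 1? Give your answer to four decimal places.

41.5000

S_0'(t) = 7/2 - 2·(t + 1) + 21/2·(t + 1)², so S_0'(1) = 83/2. On the right, S_1'(1) = b, so b = 83/2.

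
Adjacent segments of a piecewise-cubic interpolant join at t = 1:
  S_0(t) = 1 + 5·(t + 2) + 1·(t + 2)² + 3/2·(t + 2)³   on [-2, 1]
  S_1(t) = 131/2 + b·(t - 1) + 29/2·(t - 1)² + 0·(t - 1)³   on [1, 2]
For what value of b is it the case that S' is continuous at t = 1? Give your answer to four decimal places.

S_0'(t) = 5 + 2·(t + 2) + 9/2·(t + 2)², so S_0'(1) = 103/2. On the right, S_1'(1) = b, so b = 103/2.

51.5000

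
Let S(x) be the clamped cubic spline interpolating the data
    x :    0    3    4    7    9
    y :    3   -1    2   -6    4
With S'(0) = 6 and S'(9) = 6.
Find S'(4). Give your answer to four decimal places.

1.7266

With m_i denoting the second derivative at x_i, h_i = 3, 1, 3, 2, and Δ_i = (y_(i+1) − y_i)/h_i = -4/3, 3, -8/3, 5:
  3·m_0 + 8·m_1 + 1·m_2 = 6(Δ_1 - Δ_0) = 26
  1·m_1 + 8·m_2 + 3·m_3 = 6(Δ_2 - Δ_1) = -34
  3·m_2 + 10·m_3 + 2·m_4 = 6(Δ_3 - Δ_2) = 46
Clamped end conditions give two more equations: 2h_0·m_0 + h_0·m_1 = 6(Δ_0 - S'(0)) = -44 and h_3·m_3 + 2h_3·m_4 = 6(S'(9) - Δ_3) = 6.
Forward elimination and back-substitution give m_0 = -1037/89, m_1 = 2306/267, m_2 = -2173/267, m_3 = 2000/267, m_4 = -1199/534.
On [4, 7], S'(x) = b_2 + 2c_2·(x - 4) + 3d_2·(x - 4)² with b_2 = Δ_2 - h_2(2m_2 + m_3)/6 = 461/267, c_2 = m_2/2 = -2173/534, d_2 = (m_3 - m_2)/(6h_2) = 1391/1602. So S'(4) = 461/267.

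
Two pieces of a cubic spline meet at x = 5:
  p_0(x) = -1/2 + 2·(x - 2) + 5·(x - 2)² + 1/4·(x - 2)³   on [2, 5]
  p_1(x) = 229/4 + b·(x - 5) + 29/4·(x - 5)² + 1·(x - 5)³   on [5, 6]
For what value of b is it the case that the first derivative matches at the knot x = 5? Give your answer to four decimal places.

38.7500

p_0'(x) = 2 + 10·(x - 2) + 3/4·(x - 2)², so p_0'(5) = 155/4. On the right, p_1'(5) = b, so b = 155/4.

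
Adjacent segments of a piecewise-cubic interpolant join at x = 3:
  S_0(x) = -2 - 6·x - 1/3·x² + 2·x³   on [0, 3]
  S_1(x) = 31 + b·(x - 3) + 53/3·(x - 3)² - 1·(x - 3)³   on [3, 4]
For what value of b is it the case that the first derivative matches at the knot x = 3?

46

S_0'(x) = -6 - 2/3·x + 6·x², so S_0'(3) = 46. On the right, S_1'(3) = b, so b = 46.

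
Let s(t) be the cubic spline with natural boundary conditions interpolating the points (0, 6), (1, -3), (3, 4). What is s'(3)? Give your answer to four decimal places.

Put σ_i = s'' at the i-th knot. Here h = (1, 2) and Δ = (-9, 7/2), so the interior equations h_(i-1)·σ_(i-1) + 2(h_(i-1)+h_i)·σ_i + h_i·σ_(i+1) = 6(Δ_i − Δ_(i-1)) read
  1·σ_0 + 6·σ_1 + 2·σ_2 = 6(Δ_1 - Δ_0) = 75
Natural end conditions: σ_0 = σ_2 = 0.
Solving: σ_0 = 0, σ_1 = 25/2, σ_2 = 0.
On [1, 3], s'(t) = b_1 + 2c_1·(t - 1) + 3d_1·(t - 1)² with b_1 = Δ_1 - h_1(2σ_1 + σ_2)/6 = -29/6, c_1 = σ_1/2 = 25/4, d_1 = (σ_2 - σ_1)/(6h_1) = -25/24. So s'(3) = 23/3.

7.6667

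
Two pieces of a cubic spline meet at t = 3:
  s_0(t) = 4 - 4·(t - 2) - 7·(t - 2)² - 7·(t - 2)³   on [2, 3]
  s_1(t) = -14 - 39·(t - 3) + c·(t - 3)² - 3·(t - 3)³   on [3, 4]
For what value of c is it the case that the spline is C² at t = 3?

-28

s_0''(t) = -14 - 42·(t - 2), so s_0''(3) = -56. On the right, s_1''(3) = 2c, so c = -28.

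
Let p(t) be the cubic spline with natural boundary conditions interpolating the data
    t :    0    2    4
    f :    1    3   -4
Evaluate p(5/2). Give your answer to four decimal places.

1.9883

Let M_i = p''(x_i). Step sizes h_i = 2, 2; slopes of the chords Δ_i = (y_(i+1) - y_i)/h_i = 1, -7/2.
  2·M_0 + 8·M_1 + 2·M_2 = 6(Δ_1 - Δ_0) = -27
Natural end conditions: M_0 = M_2 = 0.
Solving the tridiagonal system: M_0 = 0, M_1 = -27/8, M_2 = 0.
On [2, 4], p(t) = 3 - 5/4·(t - 2) - 27/16·(t - 2)² + 9/32·(t - 2)³.
With (t - 2) = 1/2: p(5/2) = 509/256.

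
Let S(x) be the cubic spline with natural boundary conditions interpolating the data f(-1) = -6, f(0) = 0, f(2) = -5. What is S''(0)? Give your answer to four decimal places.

-8.5000

Put M_i = S'' at the i-th knot. Here h = (1, 2) and Δ = (6, -5/2), so the interior equations h_(i-1)·M_(i-1) + 2(h_(i-1)+h_i)·M_i + h_i·M_(i+1) = 6(Δ_i − Δ_(i-1)) read
  1·M_0 + 6·M_1 + 2·M_2 = 6(Δ_1 - Δ_0) = -51
Natural end conditions: M_0 = M_2 = 0.
Solving the tridiagonal system: M_0 = 0, M_1 = -17/2, M_2 = 0.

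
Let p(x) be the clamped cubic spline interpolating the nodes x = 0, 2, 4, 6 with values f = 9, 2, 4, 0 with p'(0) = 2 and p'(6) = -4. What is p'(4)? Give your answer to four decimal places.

Put M_i = p'' at the i-th knot. Here h = (2, 2, 2) and Δ = (-7/2, 1, -2), so the interior equations h_(i-1)·M_(i-1) + 2(h_(i-1)+h_i)·M_i + h_i·M_(i+1) = 6(Δ_i − Δ_(i-1)) read
  2·M_0 + 8·M_1 + 2·M_2 = 6(Δ_1 - Δ_0) = 27
  2·M_1 + 8·M_2 + 2·M_3 = 6(Δ_2 - Δ_1) = -18
Clamped end conditions give two more equations: 2h_0·M_0 + h_0·M_1 = 6(Δ_0 - p'(0)) = -33 and h_2·M_2 + 2h_2·M_3 = 6(p'(6) - Δ_2) = -12.
Solving: M_0 = -119/10, M_1 = 73/10, M_2 = -19/5, M_3 = -11/10.
On [4, 6], p'(x) = b_2 + 2c_2·(x - 4) + 3d_2·(x - 4)² with b_2 = Δ_2 - h_2(2M_2 + M_3)/6 = 9/10, c_2 = M_2/2 = -19/10, d_2 = (M_3 - M_2)/(6h_2) = 9/40. So p'(4) = 9/10.

0.9000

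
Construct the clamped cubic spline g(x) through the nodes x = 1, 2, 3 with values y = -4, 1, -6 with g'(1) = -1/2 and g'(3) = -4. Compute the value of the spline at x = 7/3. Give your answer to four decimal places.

Write M_i for g''(x_i). With h_i = 1, 1 and divided differences Δ_i = 5, -7, the continuity of g' gives the tridiagonal system
  1·M_0 + 4·M_1 + 1·M_2 = 6(Δ_1 - Δ_0) = -72
Clamped end conditions give two more equations: 2h_0·M_0 + h_0·M_1 = 6(Δ_0 - g'(1)) = 33 and h_1·M_1 + 2h_1·M_2 = 6(g'(3) - Δ_1) = 18.
Solving: M_0 = 131/4, M_1 = -65/2, M_2 = 101/4.
On [2, 3], g(x) = 1 - 3/8·(x - 2) - 65/4·(x - 2)² + 77/8·(x - 2)³.
With (x - 2) = 1/3: g(7/3) = -31/54.

-0.5741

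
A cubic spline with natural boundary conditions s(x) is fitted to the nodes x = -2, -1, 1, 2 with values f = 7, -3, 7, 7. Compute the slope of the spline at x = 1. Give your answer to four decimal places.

Let M_i = s''(x_i). Step sizes h_i = 1, 2, 1; slopes of the chords Δ_i = (y_(i+1) - y_i)/h_i = -10, 5, 0.
  1·M_0 + 6·M_1 + 2·M_2 = 6(Δ_1 - Δ_0) = 90
  2·M_1 + 6·M_2 + 1·M_3 = 6(Δ_2 - Δ_1) = -30
Natural end conditions: M_0 = M_3 = 0.
Solving: M_0 = 0, M_1 = 75/4, M_2 = -45/4, M_3 = 0.
On [1, 2], s'(x) = b_2 + 2c_2·(x - 1) + 3d_2·(x - 1)² with b_2 = Δ_2 - h_2(2M_2 + M_3)/6 = 15/4, c_2 = M_2/2 = -45/8, d_2 = (M_3 - M_2)/(6h_2) = 15/8. So s'(1) = 15/4.

3.7500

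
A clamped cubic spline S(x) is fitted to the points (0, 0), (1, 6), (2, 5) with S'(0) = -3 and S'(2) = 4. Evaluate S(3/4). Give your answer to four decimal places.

With m_i denoting the second derivative at x_i, h_i = 1, 1, and Δ_i = (y_(i+1) − y_i)/h_i = 6, -1:
  1·m_0 + 4·m_1 + 1·m_2 = 6(Δ_1 - Δ_0) = -42
Clamped end conditions give two more equations: 2h_0·m_0 + h_0·m_1 = 6(Δ_0 - S'(0)) = 54 and h_1·m_1 + 2h_1·m_2 = 6(S'(2) - Δ_1) = 30.
Hence m_0 = 41, m_1 = -28, m_2 = 29.
On [0, 1], S(x) = 0 - 3·x + 41/2·x² - 23/2·x³.
With x = 3/4: S(3/4) = 567/128.

4.4297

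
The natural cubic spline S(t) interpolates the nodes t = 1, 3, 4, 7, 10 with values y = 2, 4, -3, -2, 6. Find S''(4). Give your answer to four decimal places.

Let m_i = S''(x_i). Step sizes h_i = 2, 1, 3, 3; slopes of the chords Δ_i = (y_(i+1) - y_i)/h_i = 1, -7, 1/3, 8/3.
  2·m_0 + 6·m_1 + 1·m_2 = 6(Δ_1 - Δ_0) = -48
  1·m_1 + 8·m_2 + 3·m_3 = 6(Δ_2 - Δ_1) = 44
  3·m_2 + 12·m_3 + 3·m_4 = 6(Δ_3 - Δ_2) = 14
Natural end conditions: m_0 = m_4 = 0.
Hence m_0 = 0, m_1 = -777/85, m_2 = 582/85, m_3 = -139/255, m_4 = 0.

6.8471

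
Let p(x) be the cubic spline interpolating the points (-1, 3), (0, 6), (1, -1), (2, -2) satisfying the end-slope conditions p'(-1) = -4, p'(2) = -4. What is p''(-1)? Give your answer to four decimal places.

35.6000

Put M_i = p'' at the i-th knot. Here h = (1, 1, 1) and Δ = (3, -7, -1), so the interior equations h_(i-1)·M_(i-1) + 2(h_(i-1)+h_i)·M_i + h_i·M_(i+1) = 6(Δ_i − Δ_(i-1)) read
  1·M_0 + 4·M_1 + 1·M_2 = 6(Δ_1 - Δ_0) = -60
  1·M_1 + 4·M_2 + 1·M_3 = 6(Δ_2 - Δ_1) = 36
Clamped end conditions give two more equations: 2h_0·M_0 + h_0·M_1 = 6(Δ_0 - p'(-1)) = 42 and h_2·M_2 + 2h_2·M_3 = 6(p'(2) - Δ_2) = -18.
Solving: M_0 = 178/5, M_1 = -146/5, M_2 = 106/5, M_3 = -98/5.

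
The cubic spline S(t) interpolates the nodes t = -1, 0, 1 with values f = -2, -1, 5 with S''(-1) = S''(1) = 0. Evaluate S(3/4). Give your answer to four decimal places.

With M_i denoting the second derivative at x_i, h_i = 1, 1, and Δ_i = (y_(i+1) − y_i)/h_i = 1, 6:
  1·M_0 + 4·M_1 + 1·M_2 = 6(Δ_1 - Δ_0) = 30
Natural end conditions: M_0 = M_2 = 0.
Hence M_0 = 0, M_1 = 15/2, M_2 = 0.
On [0, 1], S(t) = -1 + 7/2·t + 15/4·t² - 5/4·t³.
With t = 3/4: S(3/4) = 821/256.

3.2070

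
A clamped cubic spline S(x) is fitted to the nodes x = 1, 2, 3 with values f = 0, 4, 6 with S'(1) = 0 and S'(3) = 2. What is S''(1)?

16

With σ_i denoting the second derivative at x_i, h_i = 1, 1, and Δ_i = (y_(i+1) − y_i)/h_i = 4, 2:
  1·σ_0 + 4·σ_1 + 1·σ_2 = 6(Δ_1 - Δ_0) = -12
Clamped end conditions give two more equations: 2h_0·σ_0 + h_0·σ_1 = 6(Δ_0 - S'(1)) = 24 and h_1·σ_1 + 2h_1·σ_2 = 6(S'(3) - Δ_1) = 0.
Hence σ_0 = 16, σ_1 = -8, σ_2 = 4.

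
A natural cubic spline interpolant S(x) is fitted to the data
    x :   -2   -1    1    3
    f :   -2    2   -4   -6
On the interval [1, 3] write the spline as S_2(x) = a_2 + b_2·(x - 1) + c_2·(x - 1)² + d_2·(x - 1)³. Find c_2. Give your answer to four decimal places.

1.7727

Write M_i for S''(x_i). With h_i = 1, 2, 2 and divided differences Δ_i = 4, -3, -1, the continuity of S' gives the tridiagonal system
  1·M_0 + 6·M_1 + 2·M_2 = 6(Δ_1 - Δ_0) = -42
  2·M_1 + 8·M_2 + 2·M_3 = 6(Δ_2 - Δ_1) = 12
Natural end conditions: M_0 = M_3 = 0.
Hence M_0 = 0, M_1 = -90/11, M_2 = 39/11, M_3 = 0.
On [1, 3], with S_2(x) = a_2 + b_2·(x - 1) + c_2·(x - 1)² + d_2·(x - 1)³: c_2 = M_2/2 = 39/22, d_2 = (M_3 - M_2)/(6h_2) = -13/44, b_2 = Δ_2 - h_2(2M_2 + M_3)/6 = -37/11.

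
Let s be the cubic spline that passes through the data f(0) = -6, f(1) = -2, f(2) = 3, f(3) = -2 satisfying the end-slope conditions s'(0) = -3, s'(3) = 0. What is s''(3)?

26

With M_i denoting the second derivative at x_i, h_i = 1, 1, 1, and Δ_i = (y_(i+1) − y_i)/h_i = 4, 5, -5:
  1·M_0 + 4·M_1 + 1·M_2 = 6(Δ_1 - Δ_0) = 6
  1·M_1 + 4·M_2 + 1·M_3 = 6(Δ_2 - Δ_1) = -60
Clamped end conditions give two more equations: 2h_0·M_0 + h_0·M_1 = 6(Δ_0 - s'(0)) = 42 and h_2·M_2 + 2h_2·M_3 = 6(s'(3) - Δ_2) = 30.
Forward elimination and back-substitution give M_0 = 20, M_1 = 2, M_2 = -22, M_3 = 26.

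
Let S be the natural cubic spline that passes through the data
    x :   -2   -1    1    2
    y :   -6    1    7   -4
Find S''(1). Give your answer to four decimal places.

-14.2500

Let m_i = S''(x_i). Step sizes h_i = 1, 2, 1; slopes of the chords Δ_i = (y_(i+1) - y_i)/h_i = 7, 3, -11.
  1·m_0 + 6·m_1 + 2·m_2 = 6(Δ_1 - Δ_0) = -24
  2·m_1 + 6·m_2 + 1·m_3 = 6(Δ_2 - Δ_1) = -84
Natural end conditions: m_0 = m_3 = 0.
Hence m_0 = 0, m_1 = 3/4, m_2 = -57/4, m_3 = 0.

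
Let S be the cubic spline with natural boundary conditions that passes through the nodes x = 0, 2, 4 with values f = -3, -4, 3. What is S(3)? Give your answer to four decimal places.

-1.2500

Let M_i = S''(x_i). Step sizes h_i = 2, 2; slopes of the chords Δ_i = (y_(i+1) - y_i)/h_i = -1/2, 7/2.
  2·M_0 + 8·M_1 + 2·M_2 = 6(Δ_1 - Δ_0) = 24
Natural end conditions: M_0 = M_2 = 0.
Solving: M_0 = 0, M_1 = 3, M_2 = 0.
On [2, 4], S(x) = -4 + 3/2·(x - 2) + 3/2·(x - 2)² - 1/4·(x - 2)³.
With (x - 2) = 1: S(3) = -5/4.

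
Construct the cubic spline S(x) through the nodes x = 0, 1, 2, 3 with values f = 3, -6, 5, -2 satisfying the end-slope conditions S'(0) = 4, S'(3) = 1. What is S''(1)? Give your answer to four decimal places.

Let σ_i = S''(x_i). Step sizes h_i = 1, 1, 1; slopes of the chords Δ_i = (y_(i+1) - y_i)/h_i = -9, 11, -7.
  1·σ_0 + 4·σ_1 + 1·σ_2 = 6(Δ_1 - Δ_0) = 120
  1·σ_1 + 4·σ_2 + 1·σ_3 = 6(Δ_2 - Δ_1) = -108
Clamped end conditions give two more equations: 2h_0·σ_0 + h_0·σ_1 = 6(Δ_0 - S'(0)) = -78 and h_2·σ_2 + 2h_2·σ_3 = 6(S'(3) - Δ_2) = 48.
Solving: σ_0 = -348/5, σ_1 = 306/5, σ_2 = -276/5, σ_3 = 258/5.

61.2000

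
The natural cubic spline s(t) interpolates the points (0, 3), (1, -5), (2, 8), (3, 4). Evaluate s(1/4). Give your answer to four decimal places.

-0.5781

With M_i denoting the second derivative at x_i, h_i = 1, 1, 1, and Δ_i = (y_(i+1) − y_i)/h_i = -8, 13, -4:
  1·M_0 + 4·M_1 + 1·M_2 = 6(Δ_1 - Δ_0) = 126
  1·M_1 + 4·M_2 + 1·M_3 = 6(Δ_2 - Δ_1) = -102
Natural end conditions: M_0 = M_3 = 0.
Solving: M_0 = 0, M_1 = 202/5, M_2 = -178/5, M_3 = 0.
On [0, 1], s(t) = 3 - 221/15·t + 0·t² + 101/15·t³.
With t = 1/4: s(1/4) = -37/64.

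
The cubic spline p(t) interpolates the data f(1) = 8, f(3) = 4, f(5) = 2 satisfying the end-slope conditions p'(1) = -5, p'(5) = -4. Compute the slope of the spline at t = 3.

0

Write σ_i for p''(x_i). With h_i = 2, 2 and divided differences Δ_i = -2, -1, the continuity of p' gives the tridiagonal system
  2·σ_0 + 8·σ_1 + 2·σ_2 = 6(Δ_1 - Δ_0) = 6
Clamped end conditions give two more equations: 2h_0·σ_0 + h_0·σ_1 = 6(Δ_0 - p'(1)) = 18 and h_1·σ_1 + 2h_1·σ_2 = 6(p'(5) - Δ_1) = -18.
Hence σ_0 = 4, σ_1 = 1, σ_2 = -5.
On [3, 5], p'(t) = b_1 + 2c_1·(t - 3) + 3d_1·(t - 3)² with b_1 = Δ_1 - h_1(2σ_1 + σ_2)/6 = 0, c_1 = σ_1/2 = 1/2, d_1 = (σ_2 - σ_1)/(6h_1) = -1/2. So p'(3) = 0.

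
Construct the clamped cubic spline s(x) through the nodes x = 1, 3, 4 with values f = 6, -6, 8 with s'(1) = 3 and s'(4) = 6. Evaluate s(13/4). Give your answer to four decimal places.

Let σ_i = s''(x_i). Step sizes h_i = 2, 1; slopes of the chords Δ_i = (y_(i+1) - y_i)/h_i = -6, 14.
  2·σ_0 + 6·σ_1 + 1·σ_2 = 6(Δ_1 - Δ_0) = 120
Clamped end conditions give two more equations: 2h_0·σ_0 + h_0·σ_1 = 6(Δ_0 - s'(1)) = -54 and h_1·σ_1 + 2h_1·σ_2 = 6(s'(4) - Δ_1) = -48.
Solving the tridiagonal system: σ_0 = -65/2, σ_1 = 38, σ_2 = -43.
On [3, 4], s(x) = -6 + 17/2·(x - 3) + 19·(x - 3)² - 27/2·(x - 3)³.
With (x - 3) = 1/4: s(13/4) = -371/128.

-2.8984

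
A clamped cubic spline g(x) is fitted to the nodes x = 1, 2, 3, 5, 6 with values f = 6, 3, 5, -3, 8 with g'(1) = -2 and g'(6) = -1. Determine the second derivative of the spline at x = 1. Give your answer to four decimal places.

-10.3281

Let m_i = g''(x_i). Step sizes h_i = 1, 1, 2, 1; slopes of the chords Δ_i = (y_(i+1) - y_i)/h_i = -3, 2, -4, 11.
  1·m_0 + 4·m_1 + 1·m_2 = 6(Δ_1 - Δ_0) = 30
  1·m_1 + 6·m_2 + 2·m_3 = 6(Δ_2 - Δ_1) = -36
  2·m_2 + 6·m_3 + 1·m_4 = 6(Δ_3 - Δ_2) = 90
Clamped end conditions give two more equations: 2h_0·m_0 + h_0·m_1 = 6(Δ_0 - g'(1)) = -6 and h_3·m_3 + 2h_3·m_4 = 6(g'(6) - Δ_3) = -72.
Forward elimination and back-substitution give m_0 = -661/64, m_1 = 469/32, m_2 = -1171/64, m_3 = 473/16, m_4 = -1625/32.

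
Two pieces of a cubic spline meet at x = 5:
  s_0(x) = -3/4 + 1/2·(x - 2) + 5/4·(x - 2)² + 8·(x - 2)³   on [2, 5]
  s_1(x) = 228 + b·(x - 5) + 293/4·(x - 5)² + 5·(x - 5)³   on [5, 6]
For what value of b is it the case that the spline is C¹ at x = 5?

s_0'(x) = 1/2 + 5/2·(x - 2) + 24·(x - 2)², so s_0'(5) = 224. On the right, s_1'(5) = b, so b = 224.

224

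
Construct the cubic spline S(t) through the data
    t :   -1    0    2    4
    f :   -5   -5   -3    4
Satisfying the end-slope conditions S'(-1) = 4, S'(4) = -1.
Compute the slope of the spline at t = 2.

Let m_i = S''(x_i). Step sizes h_i = 1, 2, 2; slopes of the chords Δ_i = (y_(i+1) - y_i)/h_i = 0, 1, 7/2.
  1·m_0 + 6·m_1 + 2·m_2 = 6(Δ_1 - Δ_0) = 6
  2·m_1 + 8·m_2 + 2·m_3 = 6(Δ_2 - Δ_1) = 15
Clamped end conditions give two more equations: 2h_0·m_0 + h_0·m_1 = 6(Δ_0 - S'(-1)) = -24 and h_2·m_2 + 2h_2·m_3 = 6(S'(4) - Δ_2) = -27.
Hence m_0 = -13, m_1 = 2, m_2 = 7/2, m_3 = -17/2.
On [2, 4], S'(t) = b_2 + 2c_2·(t - 2) + 3d_2·(t - 2)² with b_2 = Δ_2 - h_2(2m_2 + m_3)/6 = 4, c_2 = m_2/2 = 7/4, d_2 = (m_3 - m_2)/(6h_2) = -1. So S'(2) = 4.

4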